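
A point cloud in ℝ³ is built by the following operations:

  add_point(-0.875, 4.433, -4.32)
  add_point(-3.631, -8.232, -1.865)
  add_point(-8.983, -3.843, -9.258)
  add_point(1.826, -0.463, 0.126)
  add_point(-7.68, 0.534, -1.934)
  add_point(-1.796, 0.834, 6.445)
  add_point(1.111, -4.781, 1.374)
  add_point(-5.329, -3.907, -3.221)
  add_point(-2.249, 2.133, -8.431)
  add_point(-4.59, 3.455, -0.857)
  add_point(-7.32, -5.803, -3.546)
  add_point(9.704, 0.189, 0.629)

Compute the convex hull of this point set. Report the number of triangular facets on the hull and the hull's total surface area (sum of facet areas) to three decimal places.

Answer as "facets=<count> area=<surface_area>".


facets=16 area=502.147

Extreme-point indices: [0, 1, 2, 4, 5, 6, 8, 9, 10, 11] — 10 of 12 on the boundary.

Per-facet area ½‖(b−a)×(c−a)‖:
  f1: (p5, p0, p11) → 64.3580
  f2: (p1, p11, p2) → 76.4139
  f3: (p8, p11, p2) → 56.7138
  f4: (p8, p0, p11) → 27.7810
  f5: (p4, p8, p2) → 33.2023
  f6: (p6, p5, p11) → 40.3400
  f7: (p6, p1, p11) → 18.5025
  f8: (p6, p1, p5) → 24.8196
  f9: (p9, p5, p0) → 19.4529
  f10: (p9, p4, p5) → 17.5362
  f11: (p9, p8, p0) → 12.2140
  f12: (p9, p4, p8) → 17.4635
  f13: (p10, p1, p5) → 29.3753
  f14: (p10, p4, p5) → 32.8744
  f15: (p10, p1, p2) → 10.6786
  f16: (p10, p4, p2) → 20.4209
Σ area = 502.147

Euler characteristic 10−24+16 = 2 ✓


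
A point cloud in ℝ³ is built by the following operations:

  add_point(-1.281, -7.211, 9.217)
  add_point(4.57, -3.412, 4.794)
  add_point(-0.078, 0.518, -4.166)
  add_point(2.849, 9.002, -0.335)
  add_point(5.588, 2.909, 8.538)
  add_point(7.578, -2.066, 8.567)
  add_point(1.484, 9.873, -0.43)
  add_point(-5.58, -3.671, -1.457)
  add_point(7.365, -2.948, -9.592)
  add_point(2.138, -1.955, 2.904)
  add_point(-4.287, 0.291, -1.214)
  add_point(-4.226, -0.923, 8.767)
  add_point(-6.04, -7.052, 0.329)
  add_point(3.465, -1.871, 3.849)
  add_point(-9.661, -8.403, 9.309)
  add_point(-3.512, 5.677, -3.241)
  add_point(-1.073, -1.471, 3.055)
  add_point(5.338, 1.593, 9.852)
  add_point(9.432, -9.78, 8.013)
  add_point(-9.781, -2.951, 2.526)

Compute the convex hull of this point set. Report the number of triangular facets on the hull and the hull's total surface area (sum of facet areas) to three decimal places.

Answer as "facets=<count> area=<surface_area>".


Extreme-point indices: [0, 3, 4, 5, 6, 7, 8, 11, 12, 14, 15, 17, 18, 19] — 14 of 20 on the boundary.

Per-facet area ½‖(b−a)×(c−a)‖:
  f1: (p12, p8, p18) → 137.6829
  f2: (p15, p6, p19) → 34.5903
  f3: (p15, p8, p6) → 54.2235
  f4: (p0, p17, p18) → 56.3274
  f5: (p11, p6, p19) → 65.6965
  f6: (p11, p17, p6) → 67.0463
  f7: (p5, p8, p18) → 71.8288
  f8: (p5, p17, p18) → 6.5886
  f9: (p7, p12, p8) → 27.1532
  f10: (p7, p15, p8) → 70.5542
  f11: (p7, p12, p19) → 10.7361
  f12: (p7, p15, p19) → 28.0425
  f13: (p14, p11, p19) → 33.8342
  f14: (p14, p12, p19) → 25.6767
  f15: (p14, p0, p17) → 33.0863
  f16: (p14, p11, p17) → 29.8367
  f17: (p14, p12, p18) → 85.0829
  f18: (p14, p0, p18) → 17.7626
  f19: (p4, p17, p6) → 5.3927
  f20: (p4, p5, p17) → 4.0010
  f21: (p4, p5, p8) → 48.6812
  f22: (p3, p8, p6) → 10.1059
  f23: (p3, p4, p6) → 7.5292
  f24: (p3, p4, p8) → 87.5969
Σ area = 1019.056

Euler: V−E+F = 14−36+24 = 2.

facets=24 area=1019.056


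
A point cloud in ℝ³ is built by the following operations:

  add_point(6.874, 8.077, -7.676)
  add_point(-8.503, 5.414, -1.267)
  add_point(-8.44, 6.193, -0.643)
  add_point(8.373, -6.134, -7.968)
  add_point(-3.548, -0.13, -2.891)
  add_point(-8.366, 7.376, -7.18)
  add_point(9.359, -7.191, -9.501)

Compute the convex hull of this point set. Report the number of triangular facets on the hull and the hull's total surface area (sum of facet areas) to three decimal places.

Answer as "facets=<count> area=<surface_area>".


facets=10 area=431.279

Hull vertices (7/7): indices [0, 1, 2, 3, 4, 5, 6].

Area of each hull facet:
  f1: (p5, p0, p6) → 118.0472
  f2: (p5, p2, p1) → 2.9243
  f3: (p5, p2, p0) → 50.6378
  f4: (p4, p2, p1) → 2.8608
  f5: (p4, p5, p1) → 23.7118
  f6: (p4, p5, p6) → 66.9702
  f7: (p3, p0, p6) → 12.4473
  f8: (p3, p4, p6) → 7.6718
  f9: (p3, p2, p0) → 121.1767
  f10: (p3, p4, p2) → 24.8316
Σ area = 431.279

Euler: V−E+F = 7−15+10 = 2.


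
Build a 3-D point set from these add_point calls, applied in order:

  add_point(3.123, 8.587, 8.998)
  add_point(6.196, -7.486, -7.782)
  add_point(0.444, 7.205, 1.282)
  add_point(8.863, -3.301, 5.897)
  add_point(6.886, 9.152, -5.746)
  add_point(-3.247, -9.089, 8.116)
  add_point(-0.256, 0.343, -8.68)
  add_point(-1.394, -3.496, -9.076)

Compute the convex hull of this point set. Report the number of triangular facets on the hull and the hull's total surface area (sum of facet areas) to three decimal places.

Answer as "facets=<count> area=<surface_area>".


Hull vertices (8/8): indices [0, 1, 2, 3, 4, 5, 6, 7].

Area of each hull facet:
  f1: (p0, p3, p5) → 92.1629
  f2: (p4, p0, p3) → 98.6970
  f3: (p1, p3, p5) → 98.1121
  f4: (p1, p7, p5) → 77.3107
  f5: (p1, p4, p3) → 111.5001
  f6: (p2, p0, p5) → 74.0708
  f7: (p2, p7, p5) → 123.6816
  f8: (p2, p4, p0) → 36.4775
  f9: (p6, p2, p7) → 18.7796
  f10: (p6, p2, p4) → 52.8732
  f11: (p6, p1, p7) → 17.1717
  f12: (p6, p1, p4) → 58.7855
Σ area = 859.623

Euler: V−E+F = 8−18+12 = 2.

facets=12 area=859.623


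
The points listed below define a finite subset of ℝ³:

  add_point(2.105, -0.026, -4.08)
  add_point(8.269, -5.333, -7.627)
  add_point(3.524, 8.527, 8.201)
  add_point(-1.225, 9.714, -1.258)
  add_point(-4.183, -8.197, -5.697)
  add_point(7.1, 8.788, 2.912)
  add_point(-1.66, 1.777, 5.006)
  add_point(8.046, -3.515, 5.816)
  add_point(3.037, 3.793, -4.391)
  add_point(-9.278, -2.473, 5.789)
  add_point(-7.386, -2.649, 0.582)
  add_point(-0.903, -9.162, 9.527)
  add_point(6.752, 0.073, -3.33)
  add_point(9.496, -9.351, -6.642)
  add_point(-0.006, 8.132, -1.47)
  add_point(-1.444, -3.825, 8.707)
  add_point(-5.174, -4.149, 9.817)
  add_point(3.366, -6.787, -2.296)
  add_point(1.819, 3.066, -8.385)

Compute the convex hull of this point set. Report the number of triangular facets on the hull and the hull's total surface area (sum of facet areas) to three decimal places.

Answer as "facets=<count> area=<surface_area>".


Hull vertices (12/19): indices [1, 2, 3, 4, 5, 7, 9, 10, 11, 13, 16, 18].

Triangle areas on the boundary:
  f1: (p2, p3, p9) → 83.6637
  f2: (p2, p16, p9) → 46.1236
  f3: (p2, p5, p3) → 29.6599
  f4: (p10, p3, p9) → 37.4258
  f5: (p10, p4, p9) → 14.9466
  f6: (p18, p10, p3) → 66.5450
  f7: (p18, p10, p4) → 56.9898
  f8: (p18, p5, p3) → 47.7615
  f9: (p11, p4, p13) → 106.1820
  f10: (p11, p2, p16) → 49.2733
  f11: (p11, p16, p9) → 15.3777
  f12: (p11, p4, p9) → 76.0276
  f13: (p1, p4, p13) → 27.8643
  f14: (p1, p18, p4) → 62.8872
  f15: (p1, p5, p13) → 29.6751
  f16: (p1, p18, p5) → 72.7845
  f17: (p7, p2, p5) → 39.7816
  f18: (p7, p11, p2) → 72.7525
  f19: (p7, p5, p13) → 85.7058
  f20: (p7, p11, p13) → 76.4424
Σ area = 1097.870

Euler: V−E+F = 12−30+20 = 2.

facets=20 area=1097.870


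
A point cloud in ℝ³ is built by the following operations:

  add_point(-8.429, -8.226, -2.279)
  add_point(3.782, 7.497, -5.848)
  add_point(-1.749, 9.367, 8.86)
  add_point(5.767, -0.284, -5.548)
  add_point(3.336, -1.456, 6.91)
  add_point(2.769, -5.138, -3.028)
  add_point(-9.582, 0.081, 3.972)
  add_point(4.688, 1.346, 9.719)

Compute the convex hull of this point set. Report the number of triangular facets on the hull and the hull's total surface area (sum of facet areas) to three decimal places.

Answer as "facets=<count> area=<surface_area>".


facets=12 area=706.727

Points on the hull: [0, 1, 2, 3, 4, 5, 6, 7] (8 of 8).

Facet areas (half cross-product norm):
  f1: (p7, p2, p6) → 66.8384
  f2: (p0, p7, p6) → 79.3245
  f3: (p1, p2, p6) → 101.0331
  f4: (p1, p0, p6) → 94.7070
  f5: (p1, p0, p3) → 64.3806
  f6: (p1, p7, p3) → 61.6296
  f7: (p1, p7, p2) → 79.4195
  f8: (p5, p7, p3) → 44.9257
  f9: (p5, p0, p3) → 26.1035
  f10: (p4, p0, p7) → 16.1067
  f11: (p4, p5, p7) → 10.7020
  f12: (p4, p5, p0) → 61.5560
Σ area = 706.727

Euler characteristic 8−18+12 = 2 ✓


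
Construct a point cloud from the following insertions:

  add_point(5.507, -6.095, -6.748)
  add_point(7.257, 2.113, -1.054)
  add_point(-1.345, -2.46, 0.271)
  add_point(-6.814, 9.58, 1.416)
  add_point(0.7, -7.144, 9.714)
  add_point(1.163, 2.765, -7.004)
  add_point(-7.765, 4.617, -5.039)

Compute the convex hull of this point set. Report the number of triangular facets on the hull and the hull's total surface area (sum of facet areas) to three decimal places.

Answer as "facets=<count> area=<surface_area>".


facets=8 area=595.907

Extreme-point indices: [0, 1, 3, 4, 5, 6] — 6 of 7 on the boundary.

Per-facet area ½‖(b−a)×(c−a)‖:
  f1: (p3, p4, p6) → 81.7325
  f2: (p3, p4, p1) → 123.5868
  f3: (p0, p4, p6) → 141.6188
  f4: (p0, p4, p1) → 78.2283
  f5: (p5, p0, p6) → 37.0339
  f6: (p5, p0, p1) → 38.6289
  f7: (p5, p3, p6) → 37.6414
  f8: (p5, p3, p1) → 57.4366
Σ area = 595.907

Euler: V−E+F = 6−12+8 = 2.


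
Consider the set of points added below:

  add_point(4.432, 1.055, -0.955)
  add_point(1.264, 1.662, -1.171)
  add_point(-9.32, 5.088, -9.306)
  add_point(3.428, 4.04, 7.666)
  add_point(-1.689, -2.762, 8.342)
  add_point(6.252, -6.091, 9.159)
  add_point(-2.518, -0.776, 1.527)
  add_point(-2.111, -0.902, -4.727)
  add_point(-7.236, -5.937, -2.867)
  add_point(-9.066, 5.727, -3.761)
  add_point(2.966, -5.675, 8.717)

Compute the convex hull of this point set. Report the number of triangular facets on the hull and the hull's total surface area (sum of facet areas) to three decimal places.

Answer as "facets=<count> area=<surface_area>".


Points on the hull: [0, 2, 3, 4, 5, 7, 8, 9, 10] (9 of 11).

Area of each hull facet:
  f1: (p8, p9, p2) → 33.0636
  f2: (p3, p9, p2) → 34.4749
  f3: (p3, p0, p2) → 72.5371
  f4: (p3, p0, p5) → 47.6904
  f5: (p7, p0, p2) → 31.0014
  f6: (p7, p8, p2) → 38.6984
  f7: (p7, p0, p5) → 45.3736
  f8: (p7, p8, p5) → 62.9925
  f9: (p4, p8, p9) → 75.9232
  f10: (p4, p3, p9) → 69.1149
  f11: (p4, p3, p5) → 35.8821
  f12: (p10, p8, p5) → 17.1493
  f13: (p10, p4, p5) → 3.8815
  f14: (p10, p4, p8) → 33.9568
Σ area = 601.740

Euler: V−E+F = 9−21+14 = 2.

facets=14 area=601.740


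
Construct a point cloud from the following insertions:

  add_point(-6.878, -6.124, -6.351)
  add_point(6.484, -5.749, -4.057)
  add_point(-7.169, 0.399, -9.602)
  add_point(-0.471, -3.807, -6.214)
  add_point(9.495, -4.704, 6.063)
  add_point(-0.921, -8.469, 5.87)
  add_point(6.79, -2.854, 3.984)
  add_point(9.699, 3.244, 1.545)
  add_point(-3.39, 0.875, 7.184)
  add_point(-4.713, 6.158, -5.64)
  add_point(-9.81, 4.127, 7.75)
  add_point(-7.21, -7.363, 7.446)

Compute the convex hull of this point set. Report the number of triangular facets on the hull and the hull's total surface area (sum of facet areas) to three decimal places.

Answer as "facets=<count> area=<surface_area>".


facets=14 area=941.347

Hull vertices (9/12): indices [0, 1, 2, 4, 5, 7, 9, 10, 11].

Triangle areas on the boundary:
  f1: (p1, p2, p7) → 87.8466
  f2: (p4, p7, p10) → 92.8544
  f3: (p4, p1, p7) → 44.8872
  f4: (p4, p1, p5) → 55.7353
  f5: (p9, p7, p10) → 117.5362
  f6: (p9, p2, p10) → 51.6318
  f7: (p9, p2, p7) → 55.8694
  f8: (p11, p4, p10) → 99.7796
  f9: (p11, p4, p5) → 19.8899
  f10: (p0, p2, p10) → 63.5380
  f11: (p0, p11, p10) → 81.5163
  f12: (p0, p1, p2) → 49.2628
  f13: (p0, p11, p5) → 44.1623
  f14: (p0, p1, p5) → 76.8370
Σ area = 941.347

Euler: V−E+F = 9−21+14 = 2.


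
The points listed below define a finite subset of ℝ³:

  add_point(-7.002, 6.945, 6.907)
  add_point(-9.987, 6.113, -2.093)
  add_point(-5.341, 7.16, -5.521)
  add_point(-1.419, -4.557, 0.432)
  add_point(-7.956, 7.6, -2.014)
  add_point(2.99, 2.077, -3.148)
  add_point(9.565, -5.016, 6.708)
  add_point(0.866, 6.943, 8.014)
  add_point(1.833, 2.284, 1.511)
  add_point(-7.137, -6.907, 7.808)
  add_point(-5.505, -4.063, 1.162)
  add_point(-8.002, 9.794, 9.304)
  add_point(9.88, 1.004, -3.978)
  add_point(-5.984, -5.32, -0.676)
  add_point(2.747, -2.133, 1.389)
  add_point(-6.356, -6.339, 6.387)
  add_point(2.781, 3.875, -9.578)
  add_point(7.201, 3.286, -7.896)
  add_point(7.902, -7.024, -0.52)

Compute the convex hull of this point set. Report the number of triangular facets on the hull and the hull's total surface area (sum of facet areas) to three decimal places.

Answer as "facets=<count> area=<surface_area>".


facets=20 area=1074.014

Points on the hull: [1, 2, 4, 6, 7, 9, 11, 12, 13, 16, 17, 18] (12 of 19).

Area of each hull facet:
  f1: (p9, p11, p1) → 94.4042
  f2: (p17, p18, p12) → 19.5048
  f3: (p17, p16, p18) → 28.2644
  f4: (p17, p7, p12) → 42.2321
  f5: (p17, p7, p11) → 69.8666
  f6: (p2, p17, p11) → 94.0707
  f7: (p2, p17, p16) → 16.9968
  f8: (p13, p9, p1) → 51.5412
  f9: (p13, p2, p1) → 35.7721
  f10: (p13, p2, p16) → 64.1981
  f11: (p13, p9, p18) → 60.6204
  f12: (p13, p16, p18) → 95.0638
  f13: (p6, p9, p11) → 141.2001
  f14: (p6, p7, p11) → 41.0455
  f15: (p6, p9, p18) → 63.6291
  f16: (p6, p18, p12) → 34.3183
  f17: (p6, p7, p12) → 86.7734
  f18: (p4, p11, p1) → 14.3742
  f19: (p4, p2, p1) → 5.0848
  f20: (p4, p2, p11) → 15.0540
Σ area = 1074.014

Check V−E+F: 12 − 30 + 20 = 2.


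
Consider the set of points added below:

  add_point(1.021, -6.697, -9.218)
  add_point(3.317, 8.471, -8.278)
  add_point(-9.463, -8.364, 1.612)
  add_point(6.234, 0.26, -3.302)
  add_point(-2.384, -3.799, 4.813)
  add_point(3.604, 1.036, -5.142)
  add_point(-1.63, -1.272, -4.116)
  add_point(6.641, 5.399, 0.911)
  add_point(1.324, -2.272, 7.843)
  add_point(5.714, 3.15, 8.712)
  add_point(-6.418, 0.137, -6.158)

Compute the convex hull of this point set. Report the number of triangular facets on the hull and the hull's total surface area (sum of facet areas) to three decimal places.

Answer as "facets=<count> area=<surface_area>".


Points on the hull: [0, 1, 2, 3, 7, 8, 9, 10] (8 of 11).

Facet areas (half cross-product norm):
  f1: (p8, p0, p2) → 101.3844
  f2: (p3, p8, p0) → 64.4066
  f3: (p3, p1, p7) → 31.8638
  f4: (p3, p1, p0) → 52.3879
  f5: (p10, p0, p2) → 62.5973
  f6: (p10, p1, p0) → 67.6656
  f7: (p9, p3, p7) → 25.1076
  f8: (p9, p3, p8) → 41.8100
  f9: (p9, p1, p7) → 18.0566
  f10: (p9, p10, p1) → 113.1336
  f11: (p9, p8, p2) → 23.1443
  f12: (p9, p10, p2) → 112.6360
Σ area = 714.194

Euler characteristic 8−18+12 = 2 ✓

facets=12 area=714.194


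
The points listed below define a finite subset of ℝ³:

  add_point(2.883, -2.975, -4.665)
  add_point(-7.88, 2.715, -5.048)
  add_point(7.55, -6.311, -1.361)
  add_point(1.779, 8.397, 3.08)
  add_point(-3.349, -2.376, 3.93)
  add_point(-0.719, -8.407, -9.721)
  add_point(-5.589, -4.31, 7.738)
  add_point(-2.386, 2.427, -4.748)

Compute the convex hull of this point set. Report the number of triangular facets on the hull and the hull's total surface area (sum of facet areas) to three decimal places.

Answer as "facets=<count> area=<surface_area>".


Points on the hull: [0, 1, 2, 3, 5, 6, 7] (7 of 8).

Facet areas (half cross-product norm):
  f1: (p6, p3, p1) → 92.7021
  f2: (p6, p3, p2) → 110.2947
  f3: (p5, p6, p1) → 102.1170
  f4: (p5, p6, p2) → 95.1371
  f5: (p0, p3, p2) → 44.8436
  f6: (p0, p5, p2) → 26.1970
  f7: (p7, p3, p1) → 26.9999
  f8: (p7, p0, p3) → 40.0447
  f9: (p7, p5, p1) → 32.7182
  f10: (p7, p0, p5) → 30.7257
Σ area = 601.780

Euler characteristic 7−15+10 = 2 ✓

facets=10 area=601.780


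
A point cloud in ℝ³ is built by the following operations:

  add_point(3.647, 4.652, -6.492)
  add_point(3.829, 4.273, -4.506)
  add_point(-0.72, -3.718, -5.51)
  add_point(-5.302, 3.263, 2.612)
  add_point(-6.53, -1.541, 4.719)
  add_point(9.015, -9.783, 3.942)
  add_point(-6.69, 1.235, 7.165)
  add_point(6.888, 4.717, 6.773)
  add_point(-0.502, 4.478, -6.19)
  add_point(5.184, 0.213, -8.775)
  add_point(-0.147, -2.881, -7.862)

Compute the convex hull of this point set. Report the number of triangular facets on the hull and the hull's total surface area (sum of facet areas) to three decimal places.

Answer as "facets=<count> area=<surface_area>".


Hull vertices (10/11): indices [0, 2, 3, 4, 5, 6, 7, 8, 9, 10].

Facet areas (half cross-product norm):
  f1: (p7, p5, p6) → 104.1501
  f2: (p9, p7, p5) → 109.3743
  f3: (p4, p5, p6) → 29.6248
  f4: (p4, p2, p5) → 87.8799
  f5: (p10, p9, p5) → 50.5946
  f6: (p10, p2, p5) → 15.6292
  f7: (p10, p8, p9) → 21.4572
  f8: (p10, p4, p2) → 8.4474
  f9: (p3, p7, p6) → 33.5299
  f10: (p3, p8, p7) → 64.3769
  f11: (p3, p4, p6) → 9.1421
  f12: (p3, p10, p8) → 37.9650
  f13: (p3, p10, p4) → 35.5318
  f14: (p0, p9, p7) → 33.2859
  f15: (p0, p8, p7) → 28.0322
  f16: (p0, p8, p9) → 10.4078
Σ area = 679.429

Check V−E+F: 10 − 24 + 16 = 2.

facets=16 area=679.429


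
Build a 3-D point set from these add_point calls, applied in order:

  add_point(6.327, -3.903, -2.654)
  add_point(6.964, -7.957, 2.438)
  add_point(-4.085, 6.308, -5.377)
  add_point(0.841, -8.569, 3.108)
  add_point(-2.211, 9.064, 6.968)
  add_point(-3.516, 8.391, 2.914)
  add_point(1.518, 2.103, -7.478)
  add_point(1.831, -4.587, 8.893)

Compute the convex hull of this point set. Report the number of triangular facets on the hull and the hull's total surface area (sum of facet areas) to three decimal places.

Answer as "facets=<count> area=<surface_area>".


8 of the 8 inputs are extreme points: [0, 1, 2, 3, 4, 5, 6, 7].

Facet areas (half cross-product norm):
  f1: (p7, p3, p1) → 21.8286
  f2: (p7, p4, p1) → 57.9450
  f3: (p6, p3, p2) → 54.2121
  f4: (p6, p4, p2) → 44.7648
  f5: (p5, p3, p2) → 73.3725
  f6: (p5, p4, p2) → 4.6404
  f7: (p5, p7, p3) → 53.7812
  f8: (p5, p7, p4) → 30.9107
  f9: (p0, p3, p1) → 20.2158
  f10: (p0, p6, p3) → 39.2077
  f11: (p0, p4, p1) → 59.5558
  f12: (p0, p6, p4) → 74.5893
Σ area = 535.024

Euler: V−E+F = 8−18+12 = 2.

facets=12 area=535.024


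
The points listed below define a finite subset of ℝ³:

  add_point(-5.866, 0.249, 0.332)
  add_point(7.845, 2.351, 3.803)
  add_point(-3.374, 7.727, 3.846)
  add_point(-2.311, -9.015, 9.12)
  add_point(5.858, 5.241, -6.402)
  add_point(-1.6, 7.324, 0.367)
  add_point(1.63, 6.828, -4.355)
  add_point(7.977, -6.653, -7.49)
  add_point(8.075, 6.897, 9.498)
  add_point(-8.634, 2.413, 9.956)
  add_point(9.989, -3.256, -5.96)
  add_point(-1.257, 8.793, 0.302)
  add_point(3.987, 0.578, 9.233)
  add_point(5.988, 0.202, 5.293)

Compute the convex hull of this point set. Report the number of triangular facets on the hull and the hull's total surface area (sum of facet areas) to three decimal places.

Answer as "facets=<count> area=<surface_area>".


Points on the hull: [0, 2, 3, 4, 6, 7, 8, 9, 10, 11, 13] (11 of 14).

Facet areas (half cross-product norm):
  f1: (p7, p3, p10) → 41.6325
  f2: (p8, p3, p9) → 109.8829
  f3: (p13, p3, p10) → 77.5790
  f4: (p13, p8, p10) → 40.2413
  f5: (p13, p8, p3) → 42.7297
  f6: (p0, p6, p7) → 82.8524
  f7: (p0, p3, p9) → 62.1501
  f8: (p0, p7, p3) → 112.7089
  f9: (p4, p7, p10) → 17.3840
  f10: (p4, p6, p7) → 26.0466
  f11: (p4, p8, p10) → 76.3165
  f12: (p11, p0, p6) → 28.2052
  f13: (p11, p4, p8) → 68.6059
  f14: (p11, p4, p6) → 7.3335
  f15: (p2, p8, p9) → 60.8516
  f16: (p2, p11, p8) → 27.2257
  f17: (p2, p0, p9) → 38.6000
  f18: (p2, p11, p0) → 18.3932
Σ area = 938.739

Euler: V−E+F = 11−27+18 = 2.

facets=18 area=938.739


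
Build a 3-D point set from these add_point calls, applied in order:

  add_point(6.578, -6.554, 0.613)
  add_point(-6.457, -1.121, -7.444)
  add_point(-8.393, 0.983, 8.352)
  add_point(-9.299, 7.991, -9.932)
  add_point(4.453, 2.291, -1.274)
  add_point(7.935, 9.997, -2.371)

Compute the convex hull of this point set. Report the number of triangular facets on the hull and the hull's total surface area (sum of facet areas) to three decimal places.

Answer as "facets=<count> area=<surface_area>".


facets=6 area=741.817

Hull vertices (5/6): indices [0, 1, 2, 3, 5].

Triangle areas on the boundary:
  f1: (p2, p5, p3) → 171.8217
  f2: (p2, p0, p5) → 150.3431
  f3: (p1, p5, p3) → 90.0003
  f4: (p1, p0, p5) → 128.4376
  f5: (p1, p2, p3) → 78.8322
  f6: (p1, p2, p0) → 122.3824
Σ area = 741.817

Euler characteristic 5−9+6 = 2 ✓


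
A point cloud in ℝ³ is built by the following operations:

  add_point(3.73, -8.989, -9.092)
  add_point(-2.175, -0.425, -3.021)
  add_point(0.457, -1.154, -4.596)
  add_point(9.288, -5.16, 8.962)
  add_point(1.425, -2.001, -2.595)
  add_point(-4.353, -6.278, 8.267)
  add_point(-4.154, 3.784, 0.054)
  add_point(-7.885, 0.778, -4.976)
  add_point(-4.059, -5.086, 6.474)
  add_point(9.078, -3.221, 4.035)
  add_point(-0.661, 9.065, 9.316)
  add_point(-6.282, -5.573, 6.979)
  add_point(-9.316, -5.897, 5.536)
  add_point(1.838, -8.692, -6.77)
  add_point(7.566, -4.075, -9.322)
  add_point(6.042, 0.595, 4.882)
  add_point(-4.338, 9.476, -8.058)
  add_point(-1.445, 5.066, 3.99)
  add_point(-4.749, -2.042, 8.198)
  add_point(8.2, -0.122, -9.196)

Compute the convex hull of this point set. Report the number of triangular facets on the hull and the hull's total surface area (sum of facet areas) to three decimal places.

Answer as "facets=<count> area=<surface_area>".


facets=20 area=1170.194

Points on the hull: [0, 3, 5, 7, 9, 10, 12, 13, 14, 16, 18, 19] (12 of 20).

Triangle areas on the boundary:
  f1: (p10, p16, p12) → 150.3659
  f2: (p13, p0, p12) → 2.1672
  f3: (p13, p0, p3) → 24.0134
  f4: (p7, p16, p12) → 39.4595
  f5: (p7, p0, p12) → 98.5079
  f6: (p7, p0, p16) → 76.1563
  f7: (p19, p10, p16) → 139.7898
  f8: (p5, p10, p3) → 102.8605
  f9: (p5, p13, p12) → 46.4308
  f10: (p5, p13, p3) → 106.8584
  f11: (p14, p0, p16) → 55.4455
  f12: (p14, p19, p16) → 27.8962
  f13: (p14, p0, p3) → 57.3632
  f14: (p14, p19, p3) → 36.8418
  f15: (p9, p10, p3) → 43.8314
  f16: (p9, p19, p3) → 5.2767
  f17: (p9, p19, p10) → 112.0376
  f18: (p18, p10, p12) → 21.7597
  f19: (p18, p5, p12) → 11.9313
  f20: (p18, p5, p10) → 11.2010
Σ area = 1170.194

Check V−E+F: 12 − 30 + 20 = 2.


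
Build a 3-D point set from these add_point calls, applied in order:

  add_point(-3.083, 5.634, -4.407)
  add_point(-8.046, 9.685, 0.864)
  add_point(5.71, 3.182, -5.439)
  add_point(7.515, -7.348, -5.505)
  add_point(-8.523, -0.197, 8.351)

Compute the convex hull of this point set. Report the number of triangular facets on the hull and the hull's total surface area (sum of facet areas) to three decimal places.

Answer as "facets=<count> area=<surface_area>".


facets=6 area=455.638

5 of the 5 inputs are extreme points: [0, 1, 2, 3, 4].

Area of each hull facet:
  f1: (p0, p3, p4) → 126.3230
  f2: (p0, p1, p4) → 51.4575
  f3: (p2, p3, p4) → 107.2981
  f4: (p2, p1, p4) → 102.0343
  f5: (p2, p0, p3) → 44.4106
  f6: (p2, p0, p1) → 24.1143
Σ area = 455.638

Check V−E+F: 5 − 9 + 6 = 2.


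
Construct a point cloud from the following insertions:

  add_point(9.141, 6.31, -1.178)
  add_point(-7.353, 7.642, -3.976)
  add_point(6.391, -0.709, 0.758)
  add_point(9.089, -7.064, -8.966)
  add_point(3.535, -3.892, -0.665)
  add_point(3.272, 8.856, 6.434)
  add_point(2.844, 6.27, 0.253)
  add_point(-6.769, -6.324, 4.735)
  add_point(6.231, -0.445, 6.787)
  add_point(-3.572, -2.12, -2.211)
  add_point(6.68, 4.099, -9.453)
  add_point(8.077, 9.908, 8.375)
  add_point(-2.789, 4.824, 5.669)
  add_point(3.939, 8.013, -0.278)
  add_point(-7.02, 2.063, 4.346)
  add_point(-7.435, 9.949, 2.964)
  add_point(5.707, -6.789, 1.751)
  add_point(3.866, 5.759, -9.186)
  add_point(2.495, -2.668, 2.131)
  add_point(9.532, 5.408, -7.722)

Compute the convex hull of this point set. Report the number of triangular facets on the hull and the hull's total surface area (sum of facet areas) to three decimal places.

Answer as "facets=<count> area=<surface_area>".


Extreme-point indices: [0, 1, 3, 7, 8, 9, 10, 11, 12, 14, 15, 16, 17, 19] — 14 of 20 on the boundary.

Per-facet area ½‖(b−a)×(c−a)‖:
  f1: (p1, p7, p15) → 58.5588
  f2: (p0, p3, p19) → 40.3692
  f3: (p0, p11, p19) → 7.6400
  f4: (p0, p11, p3) → 50.5796
  f5: (p12, p11, p15) → 42.8242
  f6: (p12, p7, p11) → 52.0270
  f7: (p16, p7, p3) → 61.8487
  f8: (p17, p1, p3) → 76.4244
  f9: (p17, p1, p15) → 40.8008
  f10: (p17, p11, p15) → 129.4330
  f11: (p17, p11, p19) → 48.6971
  f12: (p9, p7, p3) → 57.2357
  f13: (p9, p1, p3) → 68.6901
  f14: (p9, p1, p7) → 41.4830
  f15: (p14, p7, p15) → 4.3282
  f16: (p14, p12, p15) → 18.8557
  f17: (p14, p12, p7) → 19.0965
  f18: (p8, p7, p11) → 62.7229
  f19: (p8, p16, p7) → 51.7798
  f20: (p8, p11, p3) → 80.8682
  f21: (p8, p16, p3) → 36.7951
  f22: (p10, p3, p19) → 20.1896
  f23: (p10, p17, p19) → 5.2191
  f24: (p10, p17, p3) → 13.8738
Σ area = 1090.341

Euler: V−E+F = 14−36+24 = 2.

facets=24 area=1090.341


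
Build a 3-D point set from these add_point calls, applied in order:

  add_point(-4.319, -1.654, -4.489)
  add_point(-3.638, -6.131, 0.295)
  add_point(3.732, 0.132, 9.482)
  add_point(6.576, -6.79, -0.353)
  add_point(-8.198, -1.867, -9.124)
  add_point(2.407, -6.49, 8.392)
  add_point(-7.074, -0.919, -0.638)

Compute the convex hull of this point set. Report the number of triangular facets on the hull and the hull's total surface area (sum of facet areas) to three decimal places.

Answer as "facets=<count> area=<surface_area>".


facets=10 area=384.570

Hull vertices (7/7): indices [0, 1, 2, 3, 4, 5, 6].

Area of each hull facet:
  f1: (p0, p3, p4) → 23.9338
  f2: (p0, p2, p4) → 9.2213
  f3: (p0, p2, p3) → 77.6240
  f4: (p5, p2, p3) → 33.0159
  f5: (p1, p3, p4) → 53.7526
  f6: (p1, p5, p3) → 43.3997
  f7: (p6, p5, p2) → 48.1261
  f8: (p6, p1, p5) → 28.1126
  f9: (p6, p2, p4) → 40.4186
  f10: (p6, p1, p4) → 26.9650
Σ area = 384.570

Euler characteristic 7−15+10 = 2 ✓


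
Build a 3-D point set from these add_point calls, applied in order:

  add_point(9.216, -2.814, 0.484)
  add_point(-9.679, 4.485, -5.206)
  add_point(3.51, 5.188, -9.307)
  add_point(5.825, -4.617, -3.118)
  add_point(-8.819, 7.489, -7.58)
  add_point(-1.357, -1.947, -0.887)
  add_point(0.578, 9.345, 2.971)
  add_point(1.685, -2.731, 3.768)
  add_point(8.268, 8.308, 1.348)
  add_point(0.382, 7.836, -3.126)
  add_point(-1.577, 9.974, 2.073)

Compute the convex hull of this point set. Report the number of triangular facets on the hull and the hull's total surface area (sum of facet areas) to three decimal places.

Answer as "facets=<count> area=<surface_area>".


facets=16 area=636.689

Extreme-point indices: [0, 1, 2, 3, 4, 5, 6, 7, 8, 10] — 10 of 11 on the boundary.

Area of each hull facet:
  f1: (p8, p2, p0) → 64.6837
  f2: (p8, p2, p10) → 58.0356
  f3: (p7, p10, p1) → 79.1560
  f4: (p7, p8, p0) → 45.6696
  f5: (p3, p2, p0) → 30.4979
  f6: (p3, p7, p0) → 20.5410
  f7: (p4, p10, p1) → 23.7308
  f8: (p4, p2, p10) → 70.4552
  f9: (p4, p3, p1) → 34.2230
  f10: (p4, p3, p2) → 72.0662
  f11: (p6, p8, p10) → 5.4500
  f12: (p6, p7, p10) → 13.6838
  f13: (p6, p7, p8) → 47.1485
  f14: (p5, p7, p1) → 19.5617
  f15: (p5, p3, p1) → 30.4276
  f16: (p5, p3, p7) → 21.3587
Σ area = 636.689

Check V−E+F: 10 − 24 + 16 = 2.


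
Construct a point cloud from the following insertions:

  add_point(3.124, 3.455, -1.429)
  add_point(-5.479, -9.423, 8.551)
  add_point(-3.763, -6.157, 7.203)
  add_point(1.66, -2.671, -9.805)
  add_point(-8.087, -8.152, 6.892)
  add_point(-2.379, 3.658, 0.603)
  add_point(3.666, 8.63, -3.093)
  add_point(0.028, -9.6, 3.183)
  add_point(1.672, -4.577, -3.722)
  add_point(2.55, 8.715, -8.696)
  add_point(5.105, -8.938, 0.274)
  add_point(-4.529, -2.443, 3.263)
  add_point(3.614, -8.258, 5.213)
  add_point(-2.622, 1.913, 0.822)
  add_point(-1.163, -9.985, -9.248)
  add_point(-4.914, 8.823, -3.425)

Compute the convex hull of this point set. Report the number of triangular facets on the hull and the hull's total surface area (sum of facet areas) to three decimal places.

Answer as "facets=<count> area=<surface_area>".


facets=20 area=834.126

Points on the hull: [1, 2, 3, 4, 5, 6, 7, 9, 10, 12, 14, 15] (12 of 16).

Facet areas (half cross-product norm):
  f1: (p14, p15, p4) → 159.2228
  f2: (p9, p14, p15) → 86.3987
  f3: (p6, p9, p10) → 50.0775
  f4: (p6, p9, p15) → 23.8588
  f5: (p7, p14, p10) → 33.6201
  f6: (p3, p14, p10) → 43.8569
  f7: (p3, p9, p10) → 64.8980
  f8: (p3, p9, p14) → 14.8249
  f9: (p2, p15, p4) → 42.5626
  f10: (p5, p6, p15) → 27.6522
  f11: (p5, p2, p15) → 19.7046
  f12: (p5, p2, p6) → 31.5151
  f13: (p1, p2, p4) → 6.4937
  f14: (p1, p14, p4) → 29.3335
  f15: (p1, p7, p14) → 37.4436
  f16: (p12, p1, p2) → 14.9743
  f17: (p12, p6, p10) → 46.6749
  f18: (p12, p2, p6) → 73.9878
  f19: (p12, p7, p10) → 10.9237
  f20: (p12, p1, p7) → 16.1025
Σ area = 834.126

Euler: V−E+F = 12−30+20 = 2.


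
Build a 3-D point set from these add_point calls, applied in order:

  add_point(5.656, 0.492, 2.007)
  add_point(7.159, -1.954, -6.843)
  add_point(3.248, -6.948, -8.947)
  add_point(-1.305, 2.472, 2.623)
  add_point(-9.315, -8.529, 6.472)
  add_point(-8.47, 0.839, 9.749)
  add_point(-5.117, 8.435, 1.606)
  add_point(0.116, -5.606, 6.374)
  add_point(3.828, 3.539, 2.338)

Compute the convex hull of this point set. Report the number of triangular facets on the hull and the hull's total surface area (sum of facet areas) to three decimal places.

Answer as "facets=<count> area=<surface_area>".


8 of the 9 inputs are extreme points: [0, 1, 2, 4, 5, 6, 7, 8].

Triangle areas on the boundary:
  f1: (p2, p6, p4) → 163.6307
  f2: (p2, p6, p1) → 59.7303
  f3: (p5, p6, p4) → 52.8688
  f4: (p8, p6, p1) → 51.5425
  f5: (p8, p0, p1) → 15.2483
  f6: (p8, p5, p6) → 59.0829
  f7: (p8, p5, p0) → 24.6946
  f8: (p7, p2, p1) → 50.7201
  f9: (p7, p0, p1) → 40.3076
  f10: (p7, p2, p4) → 76.2930
  f11: (p7, p5, p4) → 45.9504
  f12: (p7, p5, p0) → 51.1923
Σ area = 691.262

Euler characteristic 8−18+12 = 2 ✓

facets=12 area=691.262


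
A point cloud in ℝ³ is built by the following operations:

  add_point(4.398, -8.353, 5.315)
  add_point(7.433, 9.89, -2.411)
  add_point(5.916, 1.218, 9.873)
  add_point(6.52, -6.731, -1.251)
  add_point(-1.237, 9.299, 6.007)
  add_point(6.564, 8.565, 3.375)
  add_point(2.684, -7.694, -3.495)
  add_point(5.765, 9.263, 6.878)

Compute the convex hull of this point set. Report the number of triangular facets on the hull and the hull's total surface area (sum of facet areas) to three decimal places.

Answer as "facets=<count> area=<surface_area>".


facets=12 area=536.488

Points on the hull: [0, 1, 2, 3, 4, 5, 6, 7] (8 of 8).

Facet areas (half cross-product norm):
  f1: (p6, p1, p4) → 108.3197
  f2: (p6, p0, p4) → 83.0887
  f3: (p2, p0, p4) → 56.3102
  f4: (p3, p6, p1) → 36.9854
  f5: (p3, p6, p0) → 15.9190
  f6: (p3, p2, p1) → 97.5556
  f7: (p3, p2, p0) → 37.5412
  f8: (p7, p1, p4) → 33.3217
  f9: (p7, p2, p4) → 30.2261
  f10: (p5, p2, p1) → 17.1998
  f11: (p5, p7, p1) → 4.4892
  f12: (p5, p7, p2) → 15.5315
Σ area = 536.488

Euler: V−E+F = 8−18+12 = 2.


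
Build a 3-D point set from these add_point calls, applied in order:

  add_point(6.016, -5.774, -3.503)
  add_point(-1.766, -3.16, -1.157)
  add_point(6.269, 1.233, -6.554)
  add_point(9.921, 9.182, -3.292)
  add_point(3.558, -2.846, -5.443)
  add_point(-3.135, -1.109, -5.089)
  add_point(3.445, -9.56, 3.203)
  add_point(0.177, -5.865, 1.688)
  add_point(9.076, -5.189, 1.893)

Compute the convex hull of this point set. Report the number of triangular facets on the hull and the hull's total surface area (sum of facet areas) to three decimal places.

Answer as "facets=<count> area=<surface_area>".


Hull vertices (9/9): indices [0, 1, 2, 3, 4, 5, 6, 7, 8].

Area of each hull facet:
  f1: (p2, p3, p5) → 38.8978
  f2: (p8, p6, p3) → 41.1345
  f3: (p8, p2, p3) → 50.8074
  f4: (p7, p6, p5) → 12.4745
  f5: (p7, p6, p3) → 45.3813
  f6: (p0, p6, p5) → 42.1224
  f7: (p0, p8, p6) → 21.6655
  f8: (p0, p8, p2) → 23.1066
  f9: (p1, p3, p5) → 38.7561
  f10: (p1, p7, p5) → 3.0477
  f11: (p1, p7, p3) → 36.5718
  f12: (p4, p2, p5) → 16.4161
  f13: (p4, p0, p5) → 10.5629
  f14: (p4, p0, p2) → 10.1028
Σ area = 391.047

Check V−E+F: 9 − 21 + 14 = 2.

facets=14 area=391.047


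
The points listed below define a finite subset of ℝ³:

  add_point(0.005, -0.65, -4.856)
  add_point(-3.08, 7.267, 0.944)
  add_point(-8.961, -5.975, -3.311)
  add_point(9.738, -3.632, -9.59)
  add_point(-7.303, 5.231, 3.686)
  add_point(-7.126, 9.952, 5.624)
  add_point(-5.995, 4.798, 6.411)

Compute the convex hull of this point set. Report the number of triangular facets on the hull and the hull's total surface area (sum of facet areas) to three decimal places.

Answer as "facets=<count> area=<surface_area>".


facets=8 area=441.514

Extreme-point indices: [0, 1, 2, 3, 5, 6] — 6 of 7 on the boundary.

Facet areas (half cross-product norm):
  f1: (p6, p3, p2) → 146.7743
  f2: (p6, p5, p2) → 32.6418
  f3: (p6, p5, p3) → 59.1361
  f4: (p1, p5, p2) → 48.3955
  f5: (p1, p5, p3) → 15.0973
  f6: (p0, p3, p2) → 44.1944
  f7: (p0, p1, p2) → 54.1551
  f8: (p0, p1, p3) → 41.1190
Σ area = 441.514

Check V−E+F: 6 − 12 + 8 = 2.


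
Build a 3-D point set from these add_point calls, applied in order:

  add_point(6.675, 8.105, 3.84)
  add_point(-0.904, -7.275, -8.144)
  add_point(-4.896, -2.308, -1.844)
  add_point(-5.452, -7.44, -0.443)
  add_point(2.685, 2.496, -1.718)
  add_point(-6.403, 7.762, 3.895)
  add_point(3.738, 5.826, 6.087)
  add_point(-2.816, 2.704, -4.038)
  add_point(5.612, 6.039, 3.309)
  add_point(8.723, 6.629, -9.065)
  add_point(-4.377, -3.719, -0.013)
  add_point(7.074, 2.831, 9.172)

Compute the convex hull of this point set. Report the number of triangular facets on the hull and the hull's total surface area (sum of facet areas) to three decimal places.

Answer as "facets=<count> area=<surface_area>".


Extreme-point indices: [0, 1, 2, 3, 5, 6, 7, 9, 11] — 9 of 12 on the boundary.

Facet areas (half cross-product norm):
  f1: (p11, p3, p5) → 116.6513
  f2: (p0, p9, p5) → 84.9505
  f3: (p0, p11, p9) → 39.1408
  f4: (p1, p11, p9) → 152.4906
  f5: (p1, p11, p3) → 83.8999
  f6: (p6, p11, p5) → 16.9330
  f7: (p6, p0, p5) → 20.5170
  f8: (p6, p0, p11) → 11.6527
  f9: (p2, p3, p5) → 22.7841
  f10: (p2, p1, p3) → 22.8506
  f11: (p7, p2, p5) → 29.4667
  f12: (p7, p2, p1) → 26.1884
  f13: (p7, p9, p5) → 58.8446
  f14: (p7, p1, p9) → 72.2203
Σ area = 758.591

Check V−E+F: 9 − 21 + 14 = 2.

facets=14 area=758.591


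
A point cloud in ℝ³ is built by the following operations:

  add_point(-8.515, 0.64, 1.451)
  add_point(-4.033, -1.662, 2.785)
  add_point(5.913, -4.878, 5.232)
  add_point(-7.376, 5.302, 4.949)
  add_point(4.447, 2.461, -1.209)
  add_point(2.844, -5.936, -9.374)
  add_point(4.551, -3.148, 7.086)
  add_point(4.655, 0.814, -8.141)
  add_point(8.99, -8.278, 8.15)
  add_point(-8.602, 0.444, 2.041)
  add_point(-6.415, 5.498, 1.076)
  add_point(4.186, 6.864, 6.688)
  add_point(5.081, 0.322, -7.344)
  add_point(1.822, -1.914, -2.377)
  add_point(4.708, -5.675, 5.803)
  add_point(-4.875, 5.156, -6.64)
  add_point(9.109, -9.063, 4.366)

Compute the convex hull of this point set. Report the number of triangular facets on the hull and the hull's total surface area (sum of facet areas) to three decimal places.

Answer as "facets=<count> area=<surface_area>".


facets=18 area=816.855

Extreme-point indices: [0, 3, 5, 7, 8, 9, 10, 11, 12, 15, 16] — 11 of 17 on the boundary.

Per-facet area ½‖(b−a)×(c−a)‖:
  f1: (p5, p16, p9) → 129.9767
  f2: (p8, p16, p9) → 39.1170
  f3: (p8, p11, p16) → 30.6452
  f4: (p10, p15, p11) → 45.5151
  f5: (p0, p5, p9) → 4.3883
  f6: (p0, p15, p5) → 68.6285
  f7: (p7, p15, p11) → 80.5068
  f8: (p7, p15, p5) → 36.8907
  f9: (p3, p8, p9) → 59.5445
  f10: (p3, p8, p11) → 92.5011
  f11: (p3, p10, p11) → 23.4473
  f12: (p3, p0, p9) → 1.7884
  f13: (p3, p10, p15) → 1.6240
  f14: (p3, p0, p15) → 29.5198
  f15: (p12, p11, p16) → 109.7715
  f16: (p12, p7, p11) → 7.0199
  f17: (p12, p5, p16) → 52.4037
  f18: (p12, p7, p5) → 3.5660
Σ area = 816.855

Euler characteristic 11−27+18 = 2 ✓


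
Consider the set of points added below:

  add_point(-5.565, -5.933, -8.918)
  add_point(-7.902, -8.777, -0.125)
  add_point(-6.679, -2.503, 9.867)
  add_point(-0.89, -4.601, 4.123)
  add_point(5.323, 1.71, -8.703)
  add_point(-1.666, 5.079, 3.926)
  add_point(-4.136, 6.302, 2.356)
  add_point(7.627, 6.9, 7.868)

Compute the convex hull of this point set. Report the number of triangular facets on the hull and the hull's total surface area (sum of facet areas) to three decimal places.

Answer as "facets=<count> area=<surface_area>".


facets=10 area=752.601

Hull vertices (7/8): indices [0, 1, 2, 3, 4, 6, 7].

Facet areas (half cross-product norm):
  f1: (p3, p2, p1) → 38.5594
  f2: (p3, p2, p7) → 62.2572
  f3: (p3, p0, p1) → 43.6162
  f4: (p6, p2, p1) → 69.7795
  f5: (p6, p0, p1) → 73.5132
  f6: (p6, p2, p7) → 76.9833
  f7: (p4, p3, p7) → 108.5848
  f8: (p4, p3, p0) → 86.8980
  f9: (p4, p6, p7) → 96.3280
  f10: (p4, p6, p0) → 96.0813
Σ area = 752.601

Euler characteristic 7−15+10 = 2 ✓


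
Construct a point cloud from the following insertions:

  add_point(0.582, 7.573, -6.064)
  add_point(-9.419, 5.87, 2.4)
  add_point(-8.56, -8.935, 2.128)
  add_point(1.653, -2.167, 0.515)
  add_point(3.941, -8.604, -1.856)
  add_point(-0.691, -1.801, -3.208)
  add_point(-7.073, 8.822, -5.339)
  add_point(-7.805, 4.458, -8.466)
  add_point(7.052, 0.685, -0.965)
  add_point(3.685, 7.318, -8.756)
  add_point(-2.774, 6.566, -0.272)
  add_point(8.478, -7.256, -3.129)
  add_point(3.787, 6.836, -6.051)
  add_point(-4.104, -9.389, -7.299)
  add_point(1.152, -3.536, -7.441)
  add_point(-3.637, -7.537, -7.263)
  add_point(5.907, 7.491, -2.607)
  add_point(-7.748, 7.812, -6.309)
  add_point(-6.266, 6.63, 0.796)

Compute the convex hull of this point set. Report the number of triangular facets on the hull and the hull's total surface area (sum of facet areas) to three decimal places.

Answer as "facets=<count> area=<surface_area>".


Points on the hull: [1, 2, 3, 4, 6, 7, 8, 9, 11, 13, 14, 16, 17, 18] (14 of 19).

Area of each hull facet:
  f1: (p16, p9, p11) → 48.9831
  f2: (p7, p9, p13) → 85.1526
  f3: (p7, p2, p1) → 81.1630
  f4: (p7, p2, p13) → 74.8130
  f5: (p14, p13, p11) → 35.6025
  f6: (p14, p9, p11) → 50.2226
  f7: (p14, p9, p13) → 21.5847
  f8: (p3, p2, p1) → 79.5580
  f9: (p4, p13, p11) → 18.3240
  f10: (p4, p2, p13) → 50.2351
  f11: (p4, p3, p11) → 17.5631
  f12: (p4, p3, p2) → 43.9246
  f13: (p8, p16, p11) → 14.0945
  f14: (p8, p3, p11) → 25.5750
  f15: (p8, p16, p1) → 57.4731
  f16: (p8, p3, p1) → 38.5915
  f17: (p18, p16, p1) → 5.5124
  f18: (p6, p16, p9) → 37.2160
  f19: (p6, p18, p16) → 41.0771
  f20: (p6, p18, p1) → 10.9985
  f21: (p17, p7, p9) → 23.1228
  f22: (p17, p6, p9) → 8.7675
  f23: (p17, p7, p1) → 17.0476
  f24: (p17, p6, p1) → 6.5277
Σ area = 893.130

Check V−E+F: 14 − 36 + 24 = 2.

facets=24 area=893.130


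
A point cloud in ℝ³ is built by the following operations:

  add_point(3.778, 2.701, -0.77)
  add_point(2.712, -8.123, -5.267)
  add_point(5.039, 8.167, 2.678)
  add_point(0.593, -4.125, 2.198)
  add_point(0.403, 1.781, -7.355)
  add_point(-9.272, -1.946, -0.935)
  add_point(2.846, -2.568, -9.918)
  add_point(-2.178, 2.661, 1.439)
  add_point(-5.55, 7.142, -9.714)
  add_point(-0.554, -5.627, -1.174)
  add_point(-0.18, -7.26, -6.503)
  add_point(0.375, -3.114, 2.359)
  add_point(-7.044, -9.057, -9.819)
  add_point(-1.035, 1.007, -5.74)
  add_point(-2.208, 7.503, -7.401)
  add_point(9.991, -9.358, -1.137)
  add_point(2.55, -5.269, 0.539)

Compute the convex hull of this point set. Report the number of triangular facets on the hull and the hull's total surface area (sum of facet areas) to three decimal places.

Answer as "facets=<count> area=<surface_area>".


facets=16 area=831.774

Points on the hull: [2, 3, 5, 6, 7, 8, 11, 12, 14, 15] (10 of 17).

Facet areas (half cross-product norm):
  f1: (p6, p2, p15) → 106.9091
  f2: (p8, p2, p5) → 103.2909
  f3: (p3, p2, p15) → 72.6575
  f4: (p12, p6, p15) → 77.0096
  f5: (p12, p3, p5) → 61.1356
  f6: (p12, p3, p15) → 84.7978
  f7: (p12, p8, p5) → 75.5993
  f8: (p12, p8, p6) → 75.2678
  f9: (p14, p6, p2) → 71.7297
  f10: (p14, p8, p2) → 8.5282
  f11: (p14, p8, p6) → 23.2602
  f12: (p7, p2, p5) → 6.2769
  f13: (p11, p3, p2) → 3.6871
  f14: (p11, p7, p2) → 28.5824
  f15: (p11, p3, p5) → 5.1903
  f16: (p11, p7, p5) → 27.8512
Σ area = 831.774

Euler: V−E+F = 10−24+16 = 2.
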